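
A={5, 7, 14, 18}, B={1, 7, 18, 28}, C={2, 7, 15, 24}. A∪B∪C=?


A ∪ B = {1, 5, 7, 14, 18, 28}
(A ∪ B) ∪ C = {1, 2, 5, 7, 14, 15, 18, 24, 28}

A ∪ B ∪ C = {1, 2, 5, 7, 14, 15, 18, 24, 28}


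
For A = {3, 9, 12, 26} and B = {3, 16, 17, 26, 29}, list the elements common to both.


A ∩ B = elements in both A and B
A = {3, 9, 12, 26}
B = {3, 16, 17, 26, 29}
A ∩ B = {3, 26}

A ∩ B = {3, 26}


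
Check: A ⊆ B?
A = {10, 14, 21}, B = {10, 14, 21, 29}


A ⊆ B means every element of A is in B.
All elements of A are in B.
So A ⊆ B.

Yes, A ⊆ B


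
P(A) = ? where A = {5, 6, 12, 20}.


|A| = 4, so |P(A)| = 2^4 = 16
Enumerate subsets by cardinality (0 to 4):
∅, {5}, {6}, {12}, {20}, {5, 6}, {5, 12}, {5, 20}, {6, 12}, {6, 20}, {12, 20}, {5, 6, 12}, {5, 6, 20}, {5, 12, 20}, {6, 12, 20}, {5, 6, 12, 20}

P(A) has 16 subsets: ∅, {5}, {6}, {12}, {20}, {5, 6}, {5, 12}, {5, 20}, {6, 12}, {6, 20}, {12, 20}, {5, 6, 12}, {5, 6, 20}, {5, 12, 20}, {6, 12, 20}, {5, 6, 12, 20}


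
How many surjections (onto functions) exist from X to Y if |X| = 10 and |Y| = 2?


n = |X| = 10, k = |Y| = 2. Surjections via inclusion-exclusion:
S(n,k) = Σ(-1)^i × C(k,i) × (k-i)^n, i=0 to k
i=0: (-1)^0×C(2,0)×2^10 = 1024
i=1: (-1)^1×C(2,1)×1^10 = -2
i=2: (-1)^2×C(2,2)×0^10 = 0
Total = 1022

Number of surjections = 1022


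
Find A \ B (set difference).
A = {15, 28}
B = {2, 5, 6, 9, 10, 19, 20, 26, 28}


A \ B = elements in A but not in B
A = {15, 28}
B = {2, 5, 6, 9, 10, 19, 20, 26, 28}
Remove from A any elements in B
A \ B = {15}

A \ B = {15}


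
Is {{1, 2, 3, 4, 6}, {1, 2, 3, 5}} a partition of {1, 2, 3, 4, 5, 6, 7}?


A partition requires: (1) non-empty parts, (2) pairwise disjoint, (3) union = U
Parts: {1, 2, 3, 4, 6}, {1, 2, 3, 5}
Union of parts: {1, 2, 3, 4, 5, 6}
U = {1, 2, 3, 4, 5, 6, 7}
All non-empty? True
Pairwise disjoint? False
Covers U? False

No, not a valid partition


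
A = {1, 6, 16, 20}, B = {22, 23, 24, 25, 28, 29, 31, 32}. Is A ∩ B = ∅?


Disjoint means A ∩ B = ∅.
A ∩ B = ∅
A ∩ B = ∅, so A and B are disjoint.

Yes, A and B are disjoint


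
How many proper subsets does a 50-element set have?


Total subsets = 2^n = 2^50 = 1125899906842624
Proper subsets exclude the set itself: 2^n - 1
= 1125899906842624 - 1
= 1125899906842623

Number of proper subsets = 1125899906842623


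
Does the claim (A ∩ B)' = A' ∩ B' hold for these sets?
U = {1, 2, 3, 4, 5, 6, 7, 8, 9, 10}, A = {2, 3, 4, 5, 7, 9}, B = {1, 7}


LHS: A ∩ B = {7}
(A ∩ B)' = U \ (A ∩ B) = {1, 2, 3, 4, 5, 6, 8, 9, 10}
A' = {1, 6, 8, 10}, B' = {2, 3, 4, 5, 6, 8, 9, 10}
Claimed RHS: A' ∩ B' = {6, 8, 10}
Identity is INVALID: LHS = {1, 2, 3, 4, 5, 6, 8, 9, 10} but the RHS claimed here equals {6, 8, 10}. The correct form is (A ∩ B)' = A' ∪ B'.

Identity is invalid: (A ∩ B)' = {1, 2, 3, 4, 5, 6, 8, 9, 10} but A' ∩ B' = {6, 8, 10}. The correct De Morgan law is (A ∩ B)' = A' ∪ B'.


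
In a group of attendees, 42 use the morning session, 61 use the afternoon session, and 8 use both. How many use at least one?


|A ∪ B| = |A| + |B| - |A ∩ B|
= 42 + 61 - 8
= 95

|A ∪ B| = 95


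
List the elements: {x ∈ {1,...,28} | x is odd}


Checking each candidate:
Condition: odd numbers in {1,...,28}
Result = {1, 3, 5, 7, 9, 11, 13, 15, 17, 19, 21, 23, 25, 27}

{1, 3, 5, 7, 9, 11, 13, 15, 17, 19, 21, 23, 25, 27}


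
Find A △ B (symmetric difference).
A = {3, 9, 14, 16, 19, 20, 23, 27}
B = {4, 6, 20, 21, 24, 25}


A △ B = (A \ B) ∪ (B \ A) = elements in exactly one of A or B
A \ B = {3, 9, 14, 16, 19, 23, 27}
B \ A = {4, 6, 21, 24, 25}
A △ B = {3, 4, 6, 9, 14, 16, 19, 21, 23, 24, 25, 27}

A △ B = {3, 4, 6, 9, 14, 16, 19, 21, 23, 24, 25, 27}


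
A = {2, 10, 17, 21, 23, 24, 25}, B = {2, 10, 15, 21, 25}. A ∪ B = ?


A ∪ B = all elements in A or B (or both)
A = {2, 10, 17, 21, 23, 24, 25}
B = {2, 10, 15, 21, 25}
A ∪ B = {2, 10, 15, 17, 21, 23, 24, 25}

A ∪ B = {2, 10, 15, 17, 21, 23, 24, 25}


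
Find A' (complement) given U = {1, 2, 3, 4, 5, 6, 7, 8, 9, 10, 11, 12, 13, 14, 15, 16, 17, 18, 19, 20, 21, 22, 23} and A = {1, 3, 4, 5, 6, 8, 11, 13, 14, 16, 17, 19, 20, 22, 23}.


Aᶜ = U \ A = elements in U but not in A
U = {1, 2, 3, 4, 5, 6, 7, 8, 9, 10, 11, 12, 13, 14, 15, 16, 17, 18, 19, 20, 21, 22, 23}
A = {1, 3, 4, 5, 6, 8, 11, 13, 14, 16, 17, 19, 20, 22, 23}
Aᶜ = {2, 7, 9, 10, 12, 15, 18, 21}

Aᶜ = {2, 7, 9, 10, 12, 15, 18, 21}


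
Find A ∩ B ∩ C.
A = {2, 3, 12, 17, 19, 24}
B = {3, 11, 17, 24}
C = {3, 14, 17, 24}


A ∩ B = {3, 17, 24}
(A ∩ B) ∩ C = {3, 17, 24}

A ∩ B ∩ C = {3, 17, 24}


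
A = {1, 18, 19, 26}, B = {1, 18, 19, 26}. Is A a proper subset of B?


A ⊂ B requires: A ⊆ B AND A ≠ B.
A ⊆ B? Yes
A = B? Yes
A = B, so A is not a PROPER subset.

No, A is not a proper subset of B


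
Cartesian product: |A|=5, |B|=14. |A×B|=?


|A × B| = |A| × |B|
= 5 × 14
= 70

|A × B| = 70


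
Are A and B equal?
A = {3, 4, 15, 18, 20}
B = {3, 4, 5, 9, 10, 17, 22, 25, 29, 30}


Two sets are equal iff they have exactly the same elements.
A = {3, 4, 15, 18, 20}
B = {3, 4, 5, 9, 10, 17, 22, 25, 29, 30}
Differences: {5, 9, 10, 15, 17, 18, 20, 22, 25, 29, 30}
A ≠ B

No, A ≠ B


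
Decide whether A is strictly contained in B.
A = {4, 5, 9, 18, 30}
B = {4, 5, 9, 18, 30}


A ⊂ B requires: A ⊆ B AND A ≠ B.
A ⊆ B? Yes
A = B? Yes
A = B, so A is not a PROPER subset.

No, A is not a proper subset of B


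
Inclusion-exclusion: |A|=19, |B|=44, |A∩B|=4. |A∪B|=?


|A ∪ B| = |A| + |B| - |A ∩ B|
= 19 + 44 - 4
= 59

|A ∪ B| = 59


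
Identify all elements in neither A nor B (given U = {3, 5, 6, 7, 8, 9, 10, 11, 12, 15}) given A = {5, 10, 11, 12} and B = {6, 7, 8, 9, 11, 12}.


A = {5, 10, 11, 12}
B = {6, 7, 8, 9, 11, 12}
Region: in neither A nor B (given U = {3, 5, 6, 7, 8, 9, 10, 11, 12, 15})
Elements: {3, 15}

Elements in neither A nor B (given U = {3, 5, 6, 7, 8, 9, 10, 11, 12, 15}): {3, 15}


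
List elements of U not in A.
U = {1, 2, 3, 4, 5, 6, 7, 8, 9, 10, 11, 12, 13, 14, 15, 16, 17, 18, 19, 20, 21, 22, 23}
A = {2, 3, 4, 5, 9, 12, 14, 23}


Aᶜ = U \ A = elements in U but not in A
U = {1, 2, 3, 4, 5, 6, 7, 8, 9, 10, 11, 12, 13, 14, 15, 16, 17, 18, 19, 20, 21, 22, 23}
A = {2, 3, 4, 5, 9, 12, 14, 23}
Aᶜ = {1, 6, 7, 8, 10, 11, 13, 15, 16, 17, 18, 19, 20, 21, 22}

Aᶜ = {1, 6, 7, 8, 10, 11, 13, 15, 16, 17, 18, 19, 20, 21, 22}


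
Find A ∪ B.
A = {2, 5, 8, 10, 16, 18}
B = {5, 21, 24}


A ∪ B = all elements in A or B (or both)
A = {2, 5, 8, 10, 16, 18}
B = {5, 21, 24}
A ∪ B = {2, 5, 8, 10, 16, 18, 21, 24}

A ∪ B = {2, 5, 8, 10, 16, 18, 21, 24}


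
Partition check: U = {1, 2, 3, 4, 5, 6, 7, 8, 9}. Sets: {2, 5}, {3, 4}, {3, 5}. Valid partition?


A partition requires: (1) non-empty parts, (2) pairwise disjoint, (3) union = U
Parts: {2, 5}, {3, 4}, {3, 5}
Union of parts: {2, 3, 4, 5}
U = {1, 2, 3, 4, 5, 6, 7, 8, 9}
All non-empty? True
Pairwise disjoint? False
Covers U? False

No, not a valid partition


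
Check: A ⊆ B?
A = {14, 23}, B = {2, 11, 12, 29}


A ⊆ B means every element of A is in B.
Elements in A not in B: {14, 23}
So A ⊄ B.

No, A ⊄ B


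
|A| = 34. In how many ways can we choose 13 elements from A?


C(n,k) = n! / (k!(n-k)!)
C(34,13) = 34! / (13!21!)
= 927983760

C(34,13) = 927983760


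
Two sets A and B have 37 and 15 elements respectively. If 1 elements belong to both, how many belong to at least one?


|A ∪ B| = |A| + |B| - |A ∩ B|
= 37 + 15 - 1
= 51

|A ∪ B| = 51


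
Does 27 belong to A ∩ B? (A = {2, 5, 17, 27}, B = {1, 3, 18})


A = {2, 5, 17, 27}, B = {1, 3, 18}
A ∩ B = elements in both A and B
A ∩ B = ∅
Checking if 27 ∈ A ∩ B
27 is not in A ∩ B → False

27 ∉ A ∩ B


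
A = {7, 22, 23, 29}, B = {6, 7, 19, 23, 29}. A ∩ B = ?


A ∩ B = elements in both A and B
A = {7, 22, 23, 29}
B = {6, 7, 19, 23, 29}
A ∩ B = {7, 23, 29}

A ∩ B = {7, 23, 29}


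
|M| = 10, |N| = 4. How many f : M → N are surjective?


n = |M| = 10, k = |N| = 4. Surjections via inclusion-exclusion:
S(n,k) = Σ(-1)^i × C(k,i) × (k-i)^n, i=0 to k
i=0: (-1)^0×C(4,0)×4^10 = 1048576
i=1: (-1)^1×C(4,1)×3^10 = -236196
i=2: (-1)^2×C(4,2)×2^10 = 6144
i=3: (-1)^3×C(4,3)×1^10 = -4
i=4: (-1)^4×C(4,4)×0^10 = 0
Total = 818520

Number of surjections = 818520


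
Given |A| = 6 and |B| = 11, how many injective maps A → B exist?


An injection sends each of |A| = 6 inputs to a distinct output in B.
# injections = |B|·(|B|-1)·…·(|B|-|A|+1) = 11! / (11 - 6)!
= 11 × 10 × 9 × 8 × 7 × 6
= 332640

Number of injections = 332640


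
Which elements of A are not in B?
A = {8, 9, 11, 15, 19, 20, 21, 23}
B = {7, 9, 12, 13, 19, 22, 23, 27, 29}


A \ B = elements in A but not in B
A = {8, 9, 11, 15, 19, 20, 21, 23}
B = {7, 9, 12, 13, 19, 22, 23, 27, 29}
Remove from A any elements in B
A \ B = {8, 11, 15, 20, 21}

A \ B = {8, 11, 15, 20, 21}


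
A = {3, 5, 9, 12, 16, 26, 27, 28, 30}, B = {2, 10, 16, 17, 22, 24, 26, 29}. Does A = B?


Two sets are equal iff they have exactly the same elements.
A = {3, 5, 9, 12, 16, 26, 27, 28, 30}
B = {2, 10, 16, 17, 22, 24, 26, 29}
Differences: {2, 3, 5, 9, 10, 12, 17, 22, 24, 27, 28, 29, 30}
A ≠ B

No, A ≠ B


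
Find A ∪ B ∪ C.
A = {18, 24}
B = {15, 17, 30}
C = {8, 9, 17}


A ∪ B = {15, 17, 18, 24, 30}
(A ∪ B) ∪ C = {8, 9, 15, 17, 18, 24, 30}

A ∪ B ∪ C = {8, 9, 15, 17, 18, 24, 30}


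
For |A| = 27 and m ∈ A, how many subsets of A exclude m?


Subsets of A avoiding m are subsets of A \ {m}, which has 26 elements.
Count = 2^(n-1) = 2^26
= 67108864

Number of subsets avoiding m = 67108864


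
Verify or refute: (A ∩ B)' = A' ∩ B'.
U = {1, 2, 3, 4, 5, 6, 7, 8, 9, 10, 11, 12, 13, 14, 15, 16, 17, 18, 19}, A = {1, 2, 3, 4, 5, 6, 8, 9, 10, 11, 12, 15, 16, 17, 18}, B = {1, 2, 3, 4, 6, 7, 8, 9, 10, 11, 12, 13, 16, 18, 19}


LHS: A ∩ B = {1, 2, 3, 4, 6, 8, 9, 10, 11, 12, 16, 18}
(A ∩ B)' = U \ (A ∩ B) = {5, 7, 13, 14, 15, 17, 19}
A' = {7, 13, 14, 19}, B' = {5, 14, 15, 17}
Claimed RHS: A' ∩ B' = {14}
Identity is INVALID: LHS = {5, 7, 13, 14, 15, 17, 19} but the RHS claimed here equals {14}. The correct form is (A ∩ B)' = A' ∪ B'.

Identity is invalid: (A ∩ B)' = {5, 7, 13, 14, 15, 17, 19} but A' ∩ B' = {14}. The correct De Morgan law is (A ∩ B)' = A' ∪ B'.


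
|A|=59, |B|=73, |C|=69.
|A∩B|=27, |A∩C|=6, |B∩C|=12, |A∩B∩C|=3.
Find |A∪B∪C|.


|A∪B∪C| = |A|+|B|+|C| - |A∩B|-|A∩C|-|B∩C| + |A∩B∩C|
= 59+73+69 - 27-6-12 + 3
= 201 - 45 + 3
= 159

|A ∪ B ∪ C| = 159


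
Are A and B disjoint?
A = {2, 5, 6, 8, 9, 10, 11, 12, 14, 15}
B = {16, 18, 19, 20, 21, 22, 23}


Disjoint means A ∩ B = ∅.
A ∩ B = ∅
A ∩ B = ∅, so A and B are disjoint.

Yes, A and B are disjoint


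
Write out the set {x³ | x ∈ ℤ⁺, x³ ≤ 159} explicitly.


Checking each candidate:
Condition: positive perfect cubes ≤ 159
Result = {1, 8, 27, 64, 125}

{1, 8, 27, 64, 125}


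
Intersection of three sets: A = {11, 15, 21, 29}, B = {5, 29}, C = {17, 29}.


A ∩ B = {29}
(A ∩ B) ∩ C = {29}

A ∩ B ∩ C = {29}


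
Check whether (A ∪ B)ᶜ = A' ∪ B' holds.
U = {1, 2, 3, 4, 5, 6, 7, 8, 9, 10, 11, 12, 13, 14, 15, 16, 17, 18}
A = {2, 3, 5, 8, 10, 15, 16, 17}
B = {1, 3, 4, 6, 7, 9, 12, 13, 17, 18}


LHS: A ∪ B = {1, 2, 3, 4, 5, 6, 7, 8, 9, 10, 12, 13, 15, 16, 17, 18}
(A ∪ B)' = U \ (A ∪ B) = {11, 14}
A' = {1, 4, 6, 7, 9, 11, 12, 13, 14, 18}, B' = {2, 5, 8, 10, 11, 14, 15, 16}
Claimed RHS: A' ∪ B' = {1, 2, 4, 5, 6, 7, 8, 9, 10, 11, 12, 13, 14, 15, 16, 18}
Identity is INVALID: LHS = {11, 14} but the RHS claimed here equals {1, 2, 4, 5, 6, 7, 8, 9, 10, 11, 12, 13, 14, 15, 16, 18}. The correct form is (A ∪ B)' = A' ∩ B'.

Identity is invalid: (A ∪ B)' = {11, 14} but A' ∪ B' = {1, 2, 4, 5, 6, 7, 8, 9, 10, 11, 12, 13, 14, 15, 16, 18}. The correct De Morgan law is (A ∪ B)' = A' ∩ B'.


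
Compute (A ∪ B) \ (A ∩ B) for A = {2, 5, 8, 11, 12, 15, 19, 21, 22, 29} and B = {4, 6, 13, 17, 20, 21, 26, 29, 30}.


A △ B = (A \ B) ∪ (B \ A) = elements in exactly one of A or B
A \ B = {2, 5, 8, 11, 12, 15, 19, 22}
B \ A = {4, 6, 13, 17, 20, 26, 30}
A △ B = {2, 4, 5, 6, 8, 11, 12, 13, 15, 17, 19, 20, 22, 26, 30}

A △ B = {2, 4, 5, 6, 8, 11, 12, 13, 15, 17, 19, 20, 22, 26, 30}


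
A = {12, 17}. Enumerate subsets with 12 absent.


A subset of A that omits 12 is a subset of A \ {12}, so there are 2^(n-1) = 2^1 = 2 of them.
Subsets excluding 12: ∅, {17}

Subsets excluding 12 (2 total): ∅, {17}


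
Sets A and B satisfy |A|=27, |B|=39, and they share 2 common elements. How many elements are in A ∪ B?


|A ∪ B| = |A| + |B| - |A ∩ B|
= 27 + 39 - 2
= 64

|A ∪ B| = 64


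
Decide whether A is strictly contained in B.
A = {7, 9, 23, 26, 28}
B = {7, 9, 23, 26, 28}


A ⊂ B requires: A ⊆ B AND A ≠ B.
A ⊆ B? Yes
A = B? Yes
A = B, so A is not a PROPER subset.

No, A is not a proper subset of B


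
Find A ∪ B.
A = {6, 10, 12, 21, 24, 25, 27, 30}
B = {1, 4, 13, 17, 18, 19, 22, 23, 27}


A ∪ B = all elements in A or B (or both)
A = {6, 10, 12, 21, 24, 25, 27, 30}
B = {1, 4, 13, 17, 18, 19, 22, 23, 27}
A ∪ B = {1, 4, 6, 10, 12, 13, 17, 18, 19, 21, 22, 23, 24, 25, 27, 30}

A ∪ B = {1, 4, 6, 10, 12, 13, 17, 18, 19, 21, 22, 23, 24, 25, 27, 30}


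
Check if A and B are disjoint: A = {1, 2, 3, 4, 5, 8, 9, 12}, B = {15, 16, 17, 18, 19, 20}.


Disjoint means A ∩ B = ∅.
A ∩ B = ∅
A ∩ B = ∅, so A and B are disjoint.

Yes, A and B are disjoint


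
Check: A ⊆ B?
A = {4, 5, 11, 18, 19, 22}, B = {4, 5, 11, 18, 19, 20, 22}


A ⊆ B means every element of A is in B.
All elements of A are in B.
So A ⊆ B.

Yes, A ⊆ B


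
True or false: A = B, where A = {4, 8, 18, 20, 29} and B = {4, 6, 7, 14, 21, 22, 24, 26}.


Two sets are equal iff they have exactly the same elements.
A = {4, 8, 18, 20, 29}
B = {4, 6, 7, 14, 21, 22, 24, 26}
Differences: {6, 7, 8, 14, 18, 20, 21, 22, 24, 26, 29}
A ≠ B

No, A ≠ B


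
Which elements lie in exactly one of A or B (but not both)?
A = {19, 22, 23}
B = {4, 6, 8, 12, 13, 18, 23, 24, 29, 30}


A △ B = (A \ B) ∪ (B \ A) = elements in exactly one of A or B
A \ B = {19, 22}
B \ A = {4, 6, 8, 12, 13, 18, 24, 29, 30}
A △ B = {4, 6, 8, 12, 13, 18, 19, 22, 24, 29, 30}

A △ B = {4, 6, 8, 12, 13, 18, 19, 22, 24, 29, 30}


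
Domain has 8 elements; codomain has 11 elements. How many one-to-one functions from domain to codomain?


An injection sends each of |A| = 8 inputs to a distinct output in B.
# injections = |B|·(|B|-1)·…·(|B|-|A|+1) = 11! / (11 - 8)!
= 11 × 10 × 9 × 8 × 7 × 6 × 5 × 4
= 6652800

Number of injections = 6652800


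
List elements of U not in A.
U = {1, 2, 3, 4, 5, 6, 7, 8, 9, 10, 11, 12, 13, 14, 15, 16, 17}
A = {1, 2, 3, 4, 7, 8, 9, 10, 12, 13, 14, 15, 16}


Aᶜ = U \ A = elements in U but not in A
U = {1, 2, 3, 4, 5, 6, 7, 8, 9, 10, 11, 12, 13, 14, 15, 16, 17}
A = {1, 2, 3, 4, 7, 8, 9, 10, 12, 13, 14, 15, 16}
Aᶜ = {5, 6, 11, 17}

Aᶜ = {5, 6, 11, 17}


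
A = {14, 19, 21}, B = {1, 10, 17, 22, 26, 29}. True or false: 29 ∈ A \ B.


A = {14, 19, 21}, B = {1, 10, 17, 22, 26, 29}
A \ B = elements in A but not in B
A \ B = {14, 19, 21}
Checking if 29 ∈ A \ B
29 is not in A \ B → False

29 ∉ A \ B


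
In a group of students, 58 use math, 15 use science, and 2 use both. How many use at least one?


|A ∪ B| = |A| + |B| - |A ∩ B|
= 58 + 15 - 2
= 71

|A ∪ B| = 71


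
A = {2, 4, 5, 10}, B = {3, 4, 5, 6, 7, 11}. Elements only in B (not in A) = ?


A = {2, 4, 5, 10}
B = {3, 4, 5, 6, 7, 11}
Region: only in B (not in A)
Elements: {3, 6, 7, 11}

Elements only in B (not in A): {3, 6, 7, 11}


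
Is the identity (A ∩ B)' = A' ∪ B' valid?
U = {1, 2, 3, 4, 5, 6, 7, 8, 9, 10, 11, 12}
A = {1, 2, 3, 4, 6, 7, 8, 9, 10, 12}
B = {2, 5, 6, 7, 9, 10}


LHS: A ∩ B = {2, 6, 7, 9, 10}
(A ∩ B)' = U \ (A ∩ B) = {1, 3, 4, 5, 8, 11, 12}
A' = {5, 11}, B' = {1, 3, 4, 8, 11, 12}
Claimed RHS: A' ∪ B' = {1, 3, 4, 5, 8, 11, 12}
Identity is VALID: LHS = RHS = {1, 3, 4, 5, 8, 11, 12} ✓

Identity is valid. (A ∩ B)' = A' ∪ B' = {1, 3, 4, 5, 8, 11, 12}


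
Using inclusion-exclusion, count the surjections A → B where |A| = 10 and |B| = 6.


n = |A| = 10, k = |B| = 6. Surjections via inclusion-exclusion:
S(n,k) = Σ(-1)^i × C(k,i) × (k-i)^n, i=0 to k
i=0: (-1)^0×C(6,0)×6^10 = 60466176
i=1: (-1)^1×C(6,1)×5^10 = -58593750
i=2: (-1)^2×C(6,2)×4^10 = 15728640
i=3: (-1)^3×C(6,3)×3^10 = -1180980
i=4: (-1)^4×C(6,4)×2^10 = 15360
i=5: (-1)^5×C(6,5)×1^10 = -6
i=6: (-1)^6×C(6,6)×0^10 = 0
Total = 16435440

Number of surjections = 16435440


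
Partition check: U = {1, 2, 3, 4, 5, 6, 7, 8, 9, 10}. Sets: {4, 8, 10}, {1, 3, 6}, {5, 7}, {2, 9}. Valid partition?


A partition requires: (1) non-empty parts, (2) pairwise disjoint, (3) union = U
Parts: {4, 8, 10}, {1, 3, 6}, {5, 7}, {2, 9}
Union of parts: {1, 2, 3, 4, 5, 6, 7, 8, 9, 10}
U = {1, 2, 3, 4, 5, 6, 7, 8, 9, 10}
All non-empty? True
Pairwise disjoint? True
Covers U? True

Yes, valid partition


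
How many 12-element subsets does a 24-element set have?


C(n,k) = n! / (k!(n-k)!)
C(24,12) = 24! / (12!12!)
= 2704156

C(24,12) = 2704156


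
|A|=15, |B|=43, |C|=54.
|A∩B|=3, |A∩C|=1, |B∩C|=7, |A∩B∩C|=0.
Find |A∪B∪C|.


|A∪B∪C| = |A|+|B|+|C| - |A∩B|-|A∩C|-|B∩C| + |A∩B∩C|
= 15+43+54 - 3-1-7 + 0
= 112 - 11 + 0
= 101

|A ∪ B ∪ C| = 101


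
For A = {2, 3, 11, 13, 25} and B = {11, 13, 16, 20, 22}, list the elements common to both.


A ∩ B = elements in both A and B
A = {2, 3, 11, 13, 25}
B = {11, 13, 16, 20, 22}
A ∩ B = {11, 13}

A ∩ B = {11, 13}


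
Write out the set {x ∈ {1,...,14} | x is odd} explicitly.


Checking each candidate:
Condition: odd numbers in {1,...,14}
Result = {1, 3, 5, 7, 9, 11, 13}

{1, 3, 5, 7, 9, 11, 13}


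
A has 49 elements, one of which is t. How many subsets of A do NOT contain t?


Subsets of A avoiding t are subsets of A \ {t}, which has 48 elements.
Count = 2^(n-1) = 2^48
= 281474976710656

Number of subsets avoiding t = 281474976710656


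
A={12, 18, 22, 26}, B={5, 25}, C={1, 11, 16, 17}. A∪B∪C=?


A ∪ B = {5, 12, 18, 22, 25, 26}
(A ∪ B) ∪ C = {1, 5, 11, 12, 16, 17, 18, 22, 25, 26}

A ∪ B ∪ C = {1, 5, 11, 12, 16, 17, 18, 22, 25, 26}


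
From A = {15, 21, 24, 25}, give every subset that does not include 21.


A subset of A that omits 21 is a subset of A \ {21}, so there are 2^(n-1) = 2^3 = 8 of them.
Subsets excluding 21: ∅, {15}, {24}, {25}, {15, 24}, {15, 25}, {24, 25}, {15, 24, 25}

Subsets excluding 21 (8 total): ∅, {15}, {24}, {25}, {15, 24}, {15, 25}, {24, 25}, {15, 24, 25}


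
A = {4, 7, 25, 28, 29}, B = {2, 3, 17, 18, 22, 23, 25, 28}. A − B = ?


A \ B = elements in A but not in B
A = {4, 7, 25, 28, 29}
B = {2, 3, 17, 18, 22, 23, 25, 28}
Remove from A any elements in B
A \ B = {4, 7, 29}

A \ B = {4, 7, 29}


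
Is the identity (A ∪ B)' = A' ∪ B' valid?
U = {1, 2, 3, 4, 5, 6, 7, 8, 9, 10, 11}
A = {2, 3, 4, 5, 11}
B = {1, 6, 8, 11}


LHS: A ∪ B = {1, 2, 3, 4, 5, 6, 8, 11}
(A ∪ B)' = U \ (A ∪ B) = {7, 9, 10}
A' = {1, 6, 7, 8, 9, 10}, B' = {2, 3, 4, 5, 7, 9, 10}
Claimed RHS: A' ∪ B' = {1, 2, 3, 4, 5, 6, 7, 8, 9, 10}
Identity is INVALID: LHS = {7, 9, 10} but the RHS claimed here equals {1, 2, 3, 4, 5, 6, 7, 8, 9, 10}. The correct form is (A ∪ B)' = A' ∩ B'.

Identity is invalid: (A ∪ B)' = {7, 9, 10} but A' ∪ B' = {1, 2, 3, 4, 5, 6, 7, 8, 9, 10}. The correct De Morgan law is (A ∪ B)' = A' ∩ B'.


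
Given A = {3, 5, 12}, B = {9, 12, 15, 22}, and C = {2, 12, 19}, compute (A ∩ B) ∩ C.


A ∩ B = {12}
(A ∩ B) ∩ C = {12}

A ∩ B ∩ C = {12}


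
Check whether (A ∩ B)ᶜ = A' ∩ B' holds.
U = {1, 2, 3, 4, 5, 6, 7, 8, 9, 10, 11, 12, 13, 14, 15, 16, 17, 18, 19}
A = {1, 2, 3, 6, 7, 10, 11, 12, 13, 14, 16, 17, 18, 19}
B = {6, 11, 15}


LHS: A ∩ B = {6, 11}
(A ∩ B)' = U \ (A ∩ B) = {1, 2, 3, 4, 5, 7, 8, 9, 10, 12, 13, 14, 15, 16, 17, 18, 19}
A' = {4, 5, 8, 9, 15}, B' = {1, 2, 3, 4, 5, 7, 8, 9, 10, 12, 13, 14, 16, 17, 18, 19}
Claimed RHS: A' ∩ B' = {4, 5, 8, 9}
Identity is INVALID: LHS = {1, 2, 3, 4, 5, 7, 8, 9, 10, 12, 13, 14, 15, 16, 17, 18, 19} but the RHS claimed here equals {4, 5, 8, 9}. The correct form is (A ∩ B)' = A' ∪ B'.

Identity is invalid: (A ∩ B)' = {1, 2, 3, 4, 5, 7, 8, 9, 10, 12, 13, 14, 15, 16, 17, 18, 19} but A' ∩ B' = {4, 5, 8, 9}. The correct De Morgan law is (A ∩ B)' = A' ∪ B'.


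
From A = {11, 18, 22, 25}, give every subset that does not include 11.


A subset of A that omits 11 is a subset of A \ {11}, so there are 2^(n-1) = 2^3 = 8 of them.
Subsets excluding 11: ∅, {18}, {22}, {25}, {18, 22}, {18, 25}, {22, 25}, {18, 22, 25}

Subsets excluding 11 (8 total): ∅, {18}, {22}, {25}, {18, 22}, {18, 25}, {22, 25}, {18, 22, 25}


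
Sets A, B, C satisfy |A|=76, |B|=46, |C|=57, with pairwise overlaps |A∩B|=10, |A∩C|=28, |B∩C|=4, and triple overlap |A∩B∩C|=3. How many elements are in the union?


|A∪B∪C| = |A|+|B|+|C| - |A∩B|-|A∩C|-|B∩C| + |A∩B∩C|
= 76+46+57 - 10-28-4 + 3
= 179 - 42 + 3
= 140

|A ∪ B ∪ C| = 140


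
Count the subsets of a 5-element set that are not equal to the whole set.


Total subsets = 2^n = 2^5 = 32
Proper subsets exclude the set itself: 2^n - 1
= 32 - 1
= 31

Number of proper subsets = 31


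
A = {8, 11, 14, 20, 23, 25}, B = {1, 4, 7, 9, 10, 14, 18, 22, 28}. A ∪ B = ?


A ∪ B = all elements in A or B (or both)
A = {8, 11, 14, 20, 23, 25}
B = {1, 4, 7, 9, 10, 14, 18, 22, 28}
A ∪ B = {1, 4, 7, 8, 9, 10, 11, 14, 18, 20, 22, 23, 25, 28}

A ∪ B = {1, 4, 7, 8, 9, 10, 11, 14, 18, 20, 22, 23, 25, 28}


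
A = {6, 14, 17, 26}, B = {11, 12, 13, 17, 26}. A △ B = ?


A △ B = (A \ B) ∪ (B \ A) = elements in exactly one of A or B
A \ B = {6, 14}
B \ A = {11, 12, 13}
A △ B = {6, 11, 12, 13, 14}

A △ B = {6, 11, 12, 13, 14}


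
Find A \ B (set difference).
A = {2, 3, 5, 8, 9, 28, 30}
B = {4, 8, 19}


A \ B = elements in A but not in B
A = {2, 3, 5, 8, 9, 28, 30}
B = {4, 8, 19}
Remove from A any elements in B
A \ B = {2, 3, 5, 9, 28, 30}

A \ B = {2, 3, 5, 9, 28, 30}


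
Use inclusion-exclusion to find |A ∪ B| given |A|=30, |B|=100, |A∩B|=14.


|A ∪ B| = |A| + |B| - |A ∩ B|
= 30 + 100 - 14
= 116

|A ∪ B| = 116


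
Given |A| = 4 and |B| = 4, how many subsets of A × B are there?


A relation from A to B is any subset of A × B.
|A × B| = 4 × 4 = 16
# relations = 2^|A × B| = 2^16 = 65536

Number of relations = 65536


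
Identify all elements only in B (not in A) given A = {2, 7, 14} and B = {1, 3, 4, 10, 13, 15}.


A = {2, 7, 14}
B = {1, 3, 4, 10, 13, 15}
Region: only in B (not in A)
Elements: {1, 3, 4, 10, 13, 15}

Elements only in B (not in A): {1, 3, 4, 10, 13, 15}


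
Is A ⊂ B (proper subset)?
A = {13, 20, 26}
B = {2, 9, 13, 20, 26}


A ⊂ B requires: A ⊆ B AND A ≠ B.
A ⊆ B? Yes
A = B? No
A ⊂ B: Yes (A is a proper subset of B)

Yes, A ⊂ B


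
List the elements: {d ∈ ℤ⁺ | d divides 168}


Checking each candidate:
Condition: positive divisors of 168
Result = {1, 2, 3, 4, 6, 7, 8, 12, 14, 21, 24, 28, 42, 56, 84, 168}

{1, 2, 3, 4, 6, 7, 8, 12, 14, 21, 24, 28, 42, 56, 84, 168}


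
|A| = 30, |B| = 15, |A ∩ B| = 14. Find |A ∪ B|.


|A ∪ B| = |A| + |B| - |A ∩ B|
= 30 + 15 - 14
= 31

|A ∪ B| = 31


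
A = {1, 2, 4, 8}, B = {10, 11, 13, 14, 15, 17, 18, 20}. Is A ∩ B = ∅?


Disjoint means A ∩ B = ∅.
A ∩ B = ∅
A ∩ B = ∅, so A and B are disjoint.

Yes, A and B are disjoint


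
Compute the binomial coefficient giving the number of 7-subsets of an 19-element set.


C(n,k) = n! / (k!(n-k)!)
C(19,7) = 19! / (7!12!)
= 50388

C(19,7) = 50388


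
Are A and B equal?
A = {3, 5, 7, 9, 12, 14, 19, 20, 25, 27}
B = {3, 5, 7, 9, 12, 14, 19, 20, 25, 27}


Two sets are equal iff they have exactly the same elements.
A = {3, 5, 7, 9, 12, 14, 19, 20, 25, 27}
B = {3, 5, 7, 9, 12, 14, 19, 20, 25, 27}
Same elements → A = B

Yes, A = B


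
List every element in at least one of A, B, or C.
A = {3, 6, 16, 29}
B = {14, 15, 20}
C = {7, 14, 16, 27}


A ∪ B = {3, 6, 14, 15, 16, 20, 29}
(A ∪ B) ∪ C = {3, 6, 7, 14, 15, 16, 20, 27, 29}

A ∪ B ∪ C = {3, 6, 7, 14, 15, 16, 20, 27, 29}


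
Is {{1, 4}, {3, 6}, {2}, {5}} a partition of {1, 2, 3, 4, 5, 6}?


A partition requires: (1) non-empty parts, (2) pairwise disjoint, (3) union = U
Parts: {1, 4}, {3, 6}, {2}, {5}
Union of parts: {1, 2, 3, 4, 5, 6}
U = {1, 2, 3, 4, 5, 6}
All non-empty? True
Pairwise disjoint? True
Covers U? True

Yes, valid partition


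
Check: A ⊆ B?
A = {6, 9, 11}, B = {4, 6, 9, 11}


A ⊆ B means every element of A is in B.
All elements of A are in B.
So A ⊆ B.

Yes, A ⊆ B


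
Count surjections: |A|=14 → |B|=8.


n = |A| = 14, k = |B| = 8. Surjections via inclusion-exclusion:
S(n,k) = Σ(-1)^i × C(k,i) × (k-i)^n, i=0 to k
i=0: (-1)^0×C(8,0)×8^14 = 4398046511104
i=1: (-1)^1×C(8,1)×7^14 = -5425784582792
i=2: (-1)^2×C(8,2)×6^14 = 2194196594688
i=3: (-1)^3×C(8,3)×5^14 = -341796875000
i=4: (-1)^4×C(8,4)×4^14 = 18790481920
i=5: (-1)^5×C(8,5)×3^14 = -267846264
i=6: (-1)^6×C(8,6)×2^14 = 458752
i=7: (-1)^7×C(8,7)×1^14 = -8
i=8: (-1)^8×C(8,8)×0^14 = 0
Total = 843184742400

Number of surjections = 843184742400


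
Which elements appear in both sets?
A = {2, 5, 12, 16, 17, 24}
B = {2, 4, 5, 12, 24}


A ∩ B = elements in both A and B
A = {2, 5, 12, 16, 17, 24}
B = {2, 4, 5, 12, 24}
A ∩ B = {2, 5, 12, 24}

A ∩ B = {2, 5, 12, 24}


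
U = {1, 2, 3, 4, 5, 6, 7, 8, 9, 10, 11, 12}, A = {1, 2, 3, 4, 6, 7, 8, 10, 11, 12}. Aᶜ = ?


Aᶜ = U \ A = elements in U but not in A
U = {1, 2, 3, 4, 5, 6, 7, 8, 9, 10, 11, 12}
A = {1, 2, 3, 4, 6, 7, 8, 10, 11, 12}
Aᶜ = {5, 9}

Aᶜ = {5, 9}


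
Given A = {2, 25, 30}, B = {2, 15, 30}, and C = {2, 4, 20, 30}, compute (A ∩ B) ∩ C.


A ∩ B = {2, 30}
(A ∩ B) ∩ C = {2, 30}

A ∩ B ∩ C = {2, 30}


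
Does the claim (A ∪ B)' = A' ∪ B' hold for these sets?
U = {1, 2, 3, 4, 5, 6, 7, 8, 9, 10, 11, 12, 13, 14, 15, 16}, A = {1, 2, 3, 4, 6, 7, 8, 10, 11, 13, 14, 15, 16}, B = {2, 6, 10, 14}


LHS: A ∪ B = {1, 2, 3, 4, 6, 7, 8, 10, 11, 13, 14, 15, 16}
(A ∪ B)' = U \ (A ∪ B) = {5, 9, 12}
A' = {5, 9, 12}, B' = {1, 3, 4, 5, 7, 8, 9, 11, 12, 13, 15, 16}
Claimed RHS: A' ∪ B' = {1, 3, 4, 5, 7, 8, 9, 11, 12, 13, 15, 16}
Identity is INVALID: LHS = {5, 9, 12} but the RHS claimed here equals {1, 3, 4, 5, 7, 8, 9, 11, 12, 13, 15, 16}. The correct form is (A ∪ B)' = A' ∩ B'.

Identity is invalid: (A ∪ B)' = {5, 9, 12} but A' ∪ B' = {1, 3, 4, 5, 7, 8, 9, 11, 12, 13, 15, 16}. The correct De Morgan law is (A ∪ B)' = A' ∩ B'.


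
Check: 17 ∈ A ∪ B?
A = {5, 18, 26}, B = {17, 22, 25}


A = {5, 18, 26}, B = {17, 22, 25}
A ∪ B = all elements in A or B
A ∪ B = {5, 17, 18, 22, 25, 26}
Checking if 17 ∈ A ∪ B
17 is in A ∪ B → True

17 ∈ A ∪ B


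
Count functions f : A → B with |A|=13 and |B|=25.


Each of |A| = 13 inputs maps to any of |B| = 25 outputs.
# functions = |B|^|A| = 25^13
= 1490116119384765625

Number of functions = 1490116119384765625


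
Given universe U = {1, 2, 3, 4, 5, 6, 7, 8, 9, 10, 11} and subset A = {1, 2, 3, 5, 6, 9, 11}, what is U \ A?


Aᶜ = U \ A = elements in U but not in A
U = {1, 2, 3, 4, 5, 6, 7, 8, 9, 10, 11}
A = {1, 2, 3, 5, 6, 9, 11}
Aᶜ = {4, 7, 8, 10}

Aᶜ = {4, 7, 8, 10}


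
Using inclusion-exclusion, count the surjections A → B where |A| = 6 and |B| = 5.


n = |A| = 6, k = |B| = 5. Surjections via inclusion-exclusion:
S(n,k) = Σ(-1)^i × C(k,i) × (k-i)^n, i=0 to k
i=0: (-1)^0×C(5,0)×5^6 = 15625
i=1: (-1)^1×C(5,1)×4^6 = -20480
i=2: (-1)^2×C(5,2)×3^6 = 7290
i=3: (-1)^3×C(5,3)×2^6 = -640
i=4: (-1)^4×C(5,4)×1^6 = 5
i=5: (-1)^5×C(5,5)×0^6 = 0
Total = 1800

Number of surjections = 1800


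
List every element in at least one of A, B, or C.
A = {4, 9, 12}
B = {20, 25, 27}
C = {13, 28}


A ∪ B = {4, 9, 12, 20, 25, 27}
(A ∪ B) ∪ C = {4, 9, 12, 13, 20, 25, 27, 28}

A ∪ B ∪ C = {4, 9, 12, 13, 20, 25, 27, 28}


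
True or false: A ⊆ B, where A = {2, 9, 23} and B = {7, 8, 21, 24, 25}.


A ⊆ B means every element of A is in B.
Elements in A not in B: {2, 9, 23}
So A ⊄ B.

No, A ⊄ B


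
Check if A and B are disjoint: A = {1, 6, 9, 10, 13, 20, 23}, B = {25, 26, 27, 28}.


Disjoint means A ∩ B = ∅.
A ∩ B = ∅
A ∩ B = ∅, so A and B are disjoint.

Yes, A and B are disjoint


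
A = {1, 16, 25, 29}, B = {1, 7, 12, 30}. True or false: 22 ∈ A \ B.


A = {1, 16, 25, 29}, B = {1, 7, 12, 30}
A \ B = elements in A but not in B
A \ B = {16, 25, 29}
Checking if 22 ∈ A \ B
22 is not in A \ B → False

22 ∉ A \ B


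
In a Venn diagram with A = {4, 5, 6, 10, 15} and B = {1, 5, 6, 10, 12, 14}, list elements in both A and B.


A = {4, 5, 6, 10, 15}
B = {1, 5, 6, 10, 12, 14}
Region: in both A and B
Elements: {5, 6, 10}

Elements in both A and B: {5, 6, 10}


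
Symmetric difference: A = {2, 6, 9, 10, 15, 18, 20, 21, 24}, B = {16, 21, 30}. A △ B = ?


A △ B = (A \ B) ∪ (B \ A) = elements in exactly one of A or B
A \ B = {2, 6, 9, 10, 15, 18, 20, 24}
B \ A = {16, 30}
A △ B = {2, 6, 9, 10, 15, 16, 18, 20, 24, 30}

A △ B = {2, 6, 9, 10, 15, 16, 18, 20, 24, 30}


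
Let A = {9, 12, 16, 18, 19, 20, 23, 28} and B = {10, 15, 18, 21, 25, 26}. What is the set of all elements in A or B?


A ∪ B = all elements in A or B (or both)
A = {9, 12, 16, 18, 19, 20, 23, 28}
B = {10, 15, 18, 21, 25, 26}
A ∪ B = {9, 10, 12, 15, 16, 18, 19, 20, 21, 23, 25, 26, 28}

A ∪ B = {9, 10, 12, 15, 16, 18, 19, 20, 21, 23, 25, 26, 28}


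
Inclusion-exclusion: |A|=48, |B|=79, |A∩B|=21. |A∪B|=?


|A ∪ B| = |A| + |B| - |A ∩ B|
= 48 + 79 - 21
= 106

|A ∪ B| = 106


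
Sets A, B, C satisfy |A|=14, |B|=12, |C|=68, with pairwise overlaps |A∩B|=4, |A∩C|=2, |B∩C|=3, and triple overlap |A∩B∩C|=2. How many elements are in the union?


|A∪B∪C| = |A|+|B|+|C| - |A∩B|-|A∩C|-|B∩C| + |A∩B∩C|
= 14+12+68 - 4-2-3 + 2
= 94 - 9 + 2
= 87

|A ∪ B ∪ C| = 87


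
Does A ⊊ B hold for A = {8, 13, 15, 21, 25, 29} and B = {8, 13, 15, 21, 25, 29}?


A ⊂ B requires: A ⊆ B AND A ≠ B.
A ⊆ B? Yes
A = B? Yes
A = B, so A is not a PROPER subset.

No, A is not a proper subset of B


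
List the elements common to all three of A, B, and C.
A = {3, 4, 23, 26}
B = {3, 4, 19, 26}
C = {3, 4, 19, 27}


A ∩ B = {3, 4, 26}
(A ∩ B) ∩ C = {3, 4}

A ∩ B ∩ C = {3, 4}


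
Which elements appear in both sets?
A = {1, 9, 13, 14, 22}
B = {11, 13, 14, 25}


A ∩ B = elements in both A and B
A = {1, 9, 13, 14, 22}
B = {11, 13, 14, 25}
A ∩ B = {13, 14}

A ∩ B = {13, 14}


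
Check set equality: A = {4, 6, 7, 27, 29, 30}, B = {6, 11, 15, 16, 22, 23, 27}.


Two sets are equal iff they have exactly the same elements.
A = {4, 6, 7, 27, 29, 30}
B = {6, 11, 15, 16, 22, 23, 27}
Differences: {4, 7, 11, 15, 16, 22, 23, 29, 30}
A ≠ B

No, A ≠ B


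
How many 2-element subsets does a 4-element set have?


C(n,k) = n! / (k!(n-k)!)
C(4,2) = 4! / (2!2!)
= 6

C(4,2) = 6


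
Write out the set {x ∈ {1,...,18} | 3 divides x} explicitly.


Checking each candidate:
Condition: multiples of 3 in {1,...,18}
Result = {3, 6, 9, 12, 15, 18}

{3, 6, 9, 12, 15, 18}


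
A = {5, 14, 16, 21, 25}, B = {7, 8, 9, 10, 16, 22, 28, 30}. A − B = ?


A \ B = elements in A but not in B
A = {5, 14, 16, 21, 25}
B = {7, 8, 9, 10, 16, 22, 28, 30}
Remove from A any elements in B
A \ B = {5, 14, 21, 25}

A \ B = {5, 14, 21, 25}


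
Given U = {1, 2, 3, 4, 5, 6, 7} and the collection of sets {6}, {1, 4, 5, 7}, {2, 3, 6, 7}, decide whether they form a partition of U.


A partition requires: (1) non-empty parts, (2) pairwise disjoint, (3) union = U
Parts: {6}, {1, 4, 5, 7}, {2, 3, 6, 7}
Union of parts: {1, 2, 3, 4, 5, 6, 7}
U = {1, 2, 3, 4, 5, 6, 7}
All non-empty? True
Pairwise disjoint? False
Covers U? True

No, not a valid partition


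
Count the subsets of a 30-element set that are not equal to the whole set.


Total subsets = 2^n = 2^30 = 1073741824
Proper subsets exclude the set itself: 2^n - 1
= 1073741824 - 1
= 1073741823

Number of proper subsets = 1073741823


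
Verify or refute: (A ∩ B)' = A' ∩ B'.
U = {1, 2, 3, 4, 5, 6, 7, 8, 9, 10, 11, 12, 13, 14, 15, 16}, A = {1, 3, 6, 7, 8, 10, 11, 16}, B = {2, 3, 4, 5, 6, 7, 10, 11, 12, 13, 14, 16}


LHS: A ∩ B = {3, 6, 7, 10, 11, 16}
(A ∩ B)' = U \ (A ∩ B) = {1, 2, 4, 5, 8, 9, 12, 13, 14, 15}
A' = {2, 4, 5, 9, 12, 13, 14, 15}, B' = {1, 8, 9, 15}
Claimed RHS: A' ∩ B' = {9, 15}
Identity is INVALID: LHS = {1, 2, 4, 5, 8, 9, 12, 13, 14, 15} but the RHS claimed here equals {9, 15}. The correct form is (A ∩ B)' = A' ∪ B'.

Identity is invalid: (A ∩ B)' = {1, 2, 4, 5, 8, 9, 12, 13, 14, 15} but A' ∩ B' = {9, 15}. The correct De Morgan law is (A ∩ B)' = A' ∪ B'.


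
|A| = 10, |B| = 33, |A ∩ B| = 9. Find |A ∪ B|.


|A ∪ B| = |A| + |B| - |A ∩ B|
= 10 + 33 - 9
= 34

|A ∪ B| = 34


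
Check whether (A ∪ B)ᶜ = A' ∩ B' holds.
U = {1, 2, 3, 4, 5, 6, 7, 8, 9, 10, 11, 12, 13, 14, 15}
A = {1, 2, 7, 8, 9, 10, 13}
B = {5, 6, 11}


LHS: A ∪ B = {1, 2, 5, 6, 7, 8, 9, 10, 11, 13}
(A ∪ B)' = U \ (A ∪ B) = {3, 4, 12, 14, 15}
A' = {3, 4, 5, 6, 11, 12, 14, 15}, B' = {1, 2, 3, 4, 7, 8, 9, 10, 12, 13, 14, 15}
Claimed RHS: A' ∩ B' = {3, 4, 12, 14, 15}
Identity is VALID: LHS = RHS = {3, 4, 12, 14, 15} ✓

Identity is valid. (A ∪ B)' = A' ∩ B' = {3, 4, 12, 14, 15}


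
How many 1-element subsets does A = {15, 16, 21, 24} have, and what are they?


|A| = 4, so A has C(4,1) = 4 subsets of size 1.
Enumerate by choosing 1 elements from A at a time:
{15}, {16}, {21}, {24}

1-element subsets (4 total): {15}, {16}, {21}, {24}


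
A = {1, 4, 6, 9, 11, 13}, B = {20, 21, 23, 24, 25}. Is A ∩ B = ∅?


Disjoint means A ∩ B = ∅.
A ∩ B = ∅
A ∩ B = ∅, so A and B are disjoint.

Yes, A and B are disjoint


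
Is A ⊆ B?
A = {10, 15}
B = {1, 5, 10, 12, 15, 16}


A ⊆ B means every element of A is in B.
All elements of A are in B.
So A ⊆ B.

Yes, A ⊆ B


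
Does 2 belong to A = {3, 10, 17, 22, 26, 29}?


A = {3, 10, 17, 22, 26, 29}
Checking if 2 is in A
2 is not in A → False

2 ∉ A


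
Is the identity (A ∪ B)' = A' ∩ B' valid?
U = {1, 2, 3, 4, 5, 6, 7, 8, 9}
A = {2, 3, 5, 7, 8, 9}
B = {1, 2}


LHS: A ∪ B = {1, 2, 3, 5, 7, 8, 9}
(A ∪ B)' = U \ (A ∪ B) = {4, 6}
A' = {1, 4, 6}, B' = {3, 4, 5, 6, 7, 8, 9}
Claimed RHS: A' ∩ B' = {4, 6}
Identity is VALID: LHS = RHS = {4, 6} ✓

Identity is valid. (A ∪ B)' = A' ∩ B' = {4, 6}


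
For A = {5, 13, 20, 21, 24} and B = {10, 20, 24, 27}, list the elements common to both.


A ∩ B = elements in both A and B
A = {5, 13, 20, 21, 24}
B = {10, 20, 24, 27}
A ∩ B = {20, 24}

A ∩ B = {20, 24}


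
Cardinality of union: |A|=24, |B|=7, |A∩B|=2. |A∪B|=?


|A ∪ B| = |A| + |B| - |A ∩ B|
= 24 + 7 - 2
= 29

|A ∪ B| = 29


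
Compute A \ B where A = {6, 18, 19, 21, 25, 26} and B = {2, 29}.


A \ B = elements in A but not in B
A = {6, 18, 19, 21, 25, 26}
B = {2, 29}
Remove from A any elements in B
A \ B = {6, 18, 19, 21, 25, 26}

A \ B = {6, 18, 19, 21, 25, 26}


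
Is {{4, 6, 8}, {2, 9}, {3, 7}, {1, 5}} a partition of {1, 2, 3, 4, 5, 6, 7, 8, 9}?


A partition requires: (1) non-empty parts, (2) pairwise disjoint, (3) union = U
Parts: {4, 6, 8}, {2, 9}, {3, 7}, {1, 5}
Union of parts: {1, 2, 3, 4, 5, 6, 7, 8, 9}
U = {1, 2, 3, 4, 5, 6, 7, 8, 9}
All non-empty? True
Pairwise disjoint? True
Covers U? True

Yes, valid partition


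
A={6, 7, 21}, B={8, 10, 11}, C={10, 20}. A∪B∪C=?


A ∪ B = {6, 7, 8, 10, 11, 21}
(A ∪ B) ∪ C = {6, 7, 8, 10, 11, 20, 21}

A ∪ B ∪ C = {6, 7, 8, 10, 11, 20, 21}


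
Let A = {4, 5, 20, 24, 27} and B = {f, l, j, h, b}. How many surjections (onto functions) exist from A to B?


n = |A| = 5, k = |B| = 5. Surjections via inclusion-exclusion:
S(n,k) = Σ(-1)^i × C(k,i) × (k-i)^n, i=0 to k
i=0: (-1)^0×C(5,0)×5^5 = 3125
i=1: (-1)^1×C(5,1)×4^5 = -5120
i=2: (-1)^2×C(5,2)×3^5 = 2430
i=3: (-1)^3×C(5,3)×2^5 = -320
i=4: (-1)^4×C(5,4)×1^5 = 5
i=5: (-1)^5×C(5,5)×0^5 = 0
Total = 120

Number of surjections = 120


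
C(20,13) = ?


C(n,k) = n! / (k!(n-k)!)
C(20,13) = 20! / (13!7!)
= 77520

C(20,13) = 77520


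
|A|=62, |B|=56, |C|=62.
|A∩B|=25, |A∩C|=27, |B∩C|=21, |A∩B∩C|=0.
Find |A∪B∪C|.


|A∪B∪C| = |A|+|B|+|C| - |A∩B|-|A∩C|-|B∩C| + |A∩B∩C|
= 62+56+62 - 25-27-21 + 0
= 180 - 73 + 0
= 107

|A ∪ B ∪ C| = 107


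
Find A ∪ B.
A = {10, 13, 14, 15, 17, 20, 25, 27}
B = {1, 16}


A ∪ B = all elements in A or B (or both)
A = {10, 13, 14, 15, 17, 20, 25, 27}
B = {1, 16}
A ∪ B = {1, 10, 13, 14, 15, 16, 17, 20, 25, 27}

A ∪ B = {1, 10, 13, 14, 15, 16, 17, 20, 25, 27}


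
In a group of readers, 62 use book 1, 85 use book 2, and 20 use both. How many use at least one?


|A ∪ B| = |A| + |B| - |A ∩ B|
= 62 + 85 - 20
= 127

|A ∪ B| = 127


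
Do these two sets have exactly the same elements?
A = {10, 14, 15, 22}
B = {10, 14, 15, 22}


Two sets are equal iff they have exactly the same elements.
A = {10, 14, 15, 22}
B = {10, 14, 15, 22}
Same elements → A = B

Yes, A = B


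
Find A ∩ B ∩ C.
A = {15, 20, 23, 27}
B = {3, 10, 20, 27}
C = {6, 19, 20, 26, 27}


A ∩ B = {20, 27}
(A ∩ B) ∩ C = {20, 27}

A ∩ B ∩ C = {20, 27}


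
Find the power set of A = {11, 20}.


|A| = 2, so |P(A)| = 2^2 = 4
Enumerate subsets by cardinality (0 to 2):
∅, {11}, {20}, {11, 20}

P(A) has 4 subsets: ∅, {11}, {20}, {11, 20}


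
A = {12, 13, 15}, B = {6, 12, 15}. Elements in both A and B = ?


A = {12, 13, 15}
B = {6, 12, 15}
Region: in both A and B
Elements: {12, 15}

Elements in both A and B: {12, 15}


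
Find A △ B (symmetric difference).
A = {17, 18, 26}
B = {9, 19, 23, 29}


A △ B = (A \ B) ∪ (B \ A) = elements in exactly one of A or B
A \ B = {17, 18, 26}
B \ A = {9, 19, 23, 29}
A △ B = {9, 17, 18, 19, 23, 26, 29}

A △ B = {9, 17, 18, 19, 23, 26, 29}


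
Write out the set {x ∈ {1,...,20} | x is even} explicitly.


Checking each candidate:
Condition: even numbers in {1,...,20}
Result = {2, 4, 6, 8, 10, 12, 14, 16, 18, 20}

{2, 4, 6, 8, 10, 12, 14, 16, 18, 20}


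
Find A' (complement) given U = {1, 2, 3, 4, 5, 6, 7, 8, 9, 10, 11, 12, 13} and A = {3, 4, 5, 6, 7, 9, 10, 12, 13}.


Aᶜ = U \ A = elements in U but not in A
U = {1, 2, 3, 4, 5, 6, 7, 8, 9, 10, 11, 12, 13}
A = {3, 4, 5, 6, 7, 9, 10, 12, 13}
Aᶜ = {1, 2, 8, 11}

Aᶜ = {1, 2, 8, 11}


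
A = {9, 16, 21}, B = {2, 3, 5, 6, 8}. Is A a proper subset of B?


A ⊂ B requires: A ⊆ B AND A ≠ B.
A ⊆ B? No
A ⊄ B, so A is not a proper subset.

No, A is not a proper subset of B


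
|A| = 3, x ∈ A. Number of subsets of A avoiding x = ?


Subsets of A avoiding x are subsets of A \ {x}, which has 2 elements.
Count = 2^(n-1) = 2^2
= 4

Number of subsets avoiding x = 4


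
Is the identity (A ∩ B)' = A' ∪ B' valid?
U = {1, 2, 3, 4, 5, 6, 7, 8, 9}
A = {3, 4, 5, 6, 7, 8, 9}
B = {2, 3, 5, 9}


LHS: A ∩ B = {3, 5, 9}
(A ∩ B)' = U \ (A ∩ B) = {1, 2, 4, 6, 7, 8}
A' = {1, 2}, B' = {1, 4, 6, 7, 8}
Claimed RHS: A' ∪ B' = {1, 2, 4, 6, 7, 8}
Identity is VALID: LHS = RHS = {1, 2, 4, 6, 7, 8} ✓

Identity is valid. (A ∩ B)' = A' ∪ B' = {1, 2, 4, 6, 7, 8}
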